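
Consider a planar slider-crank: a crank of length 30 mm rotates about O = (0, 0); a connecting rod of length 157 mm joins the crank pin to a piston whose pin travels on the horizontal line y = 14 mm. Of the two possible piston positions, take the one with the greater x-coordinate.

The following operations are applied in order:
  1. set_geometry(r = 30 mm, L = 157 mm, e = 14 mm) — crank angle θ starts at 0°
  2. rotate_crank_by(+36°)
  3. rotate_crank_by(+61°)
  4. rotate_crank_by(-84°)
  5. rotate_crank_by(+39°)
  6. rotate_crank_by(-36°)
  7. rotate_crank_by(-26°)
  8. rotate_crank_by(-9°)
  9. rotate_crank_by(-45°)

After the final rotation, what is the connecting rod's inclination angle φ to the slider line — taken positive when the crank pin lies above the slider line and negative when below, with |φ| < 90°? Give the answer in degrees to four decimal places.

-15.1244

set_geometry: r = 30 mm, L = 157 mm, e = 14 mm; θ ← 0°
rotate_crank_by(+36°): θ ← 0° +36° = 36°
rotate_crank_by(+61°): θ ← 36° +61° = 97°
rotate_crank_by(-84°): θ ← 97° -84° = 13°
rotate_crank_by(+39°): θ ← 13° +39° = 52°
rotate_crank_by(-36°): θ ← 52° -36° = 16°
rotate_crank_by(-26°): θ ← 16° -26° = -10°
rotate_crank_by(-9°): θ ← -10° -9° = -19°
rotate_crank_by(-45°): θ ← -19° -45° = -64°
crank pin P = (r cos θ, r sin θ) = (13.151134, -26.963821)
h = r sin θ − e = -26.963821 − 14 = -40.963821
sin φ = h / L = -40.963821 / 157 = -0.26091606
φ = arcsin(-0.26091606) = -15.124425°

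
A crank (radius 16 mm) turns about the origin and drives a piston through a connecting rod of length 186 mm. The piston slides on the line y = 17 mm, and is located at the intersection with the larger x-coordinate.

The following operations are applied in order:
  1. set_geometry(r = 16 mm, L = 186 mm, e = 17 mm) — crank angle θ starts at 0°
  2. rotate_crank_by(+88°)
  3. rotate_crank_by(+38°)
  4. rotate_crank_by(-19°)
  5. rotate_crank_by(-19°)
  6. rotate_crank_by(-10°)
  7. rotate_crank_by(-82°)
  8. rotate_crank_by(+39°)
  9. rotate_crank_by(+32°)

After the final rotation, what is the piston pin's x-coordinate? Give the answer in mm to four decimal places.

set_geometry: r = 16 mm, L = 186 mm, e = 17 mm; θ ← 0°
rotate_crank_by(+88°): θ ← 0° +88° = 88°
rotate_crank_by(+38°): θ ← 88° +38° = 126°
rotate_crank_by(-19°): θ ← 126° -19° = 107°
rotate_crank_by(-19°): θ ← 107° -19° = 88°
rotate_crank_by(-10°): θ ← 88° -10° = 78°
rotate_crank_by(-82°): θ ← 78° -82° = -4°
rotate_crank_by(+39°): θ ← -4° +39° = 35°
rotate_crank_by(+32°): θ ← 35° +32° = 67°
crank pin P = (r cos θ, r sin θ) = (6.251698, 14.728078)
h = r sin θ − e = 14.728078 − 17 = -2.271922
x = r cos θ + √(L² − h²) = 6.251698 + √(34596.0 − 5.1616) = 6.251698 + 185.986124 = 192.237822

192.2378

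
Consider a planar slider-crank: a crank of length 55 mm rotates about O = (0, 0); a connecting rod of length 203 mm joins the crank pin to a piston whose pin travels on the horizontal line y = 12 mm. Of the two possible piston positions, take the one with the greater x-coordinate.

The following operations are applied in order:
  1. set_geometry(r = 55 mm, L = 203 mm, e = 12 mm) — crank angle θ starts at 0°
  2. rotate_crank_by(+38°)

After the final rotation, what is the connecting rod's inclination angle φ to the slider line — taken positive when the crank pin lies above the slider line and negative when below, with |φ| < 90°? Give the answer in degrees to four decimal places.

set_geometry: r = 55 mm, L = 203 mm, e = 12 mm; θ ← 0°
rotate_crank_by(+38°): θ ← 0° +38° = 38°
crank pin P = (r cos θ, r sin θ) = (43.340591, 33.861381)
h = r sin θ − e = 33.861381 − 12 = 21.861381
sin φ = h / L = 21.861381 / 203 = 0.10769153
φ = arcsin(0.10769153) = 6.182260°

6.1823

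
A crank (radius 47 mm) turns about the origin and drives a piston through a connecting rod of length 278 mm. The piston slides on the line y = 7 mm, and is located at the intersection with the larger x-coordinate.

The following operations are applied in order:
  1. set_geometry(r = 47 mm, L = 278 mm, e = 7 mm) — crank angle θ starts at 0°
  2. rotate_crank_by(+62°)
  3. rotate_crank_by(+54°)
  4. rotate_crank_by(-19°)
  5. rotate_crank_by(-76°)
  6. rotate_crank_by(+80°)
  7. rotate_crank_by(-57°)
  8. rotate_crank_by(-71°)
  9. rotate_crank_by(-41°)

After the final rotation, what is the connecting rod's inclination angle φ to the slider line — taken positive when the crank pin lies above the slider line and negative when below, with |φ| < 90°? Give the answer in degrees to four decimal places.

set_geometry: r = 47 mm, L = 278 mm, e = 7 mm; θ ← 0°
rotate_crank_by(+62°): θ ← 0° +62° = 62°
rotate_crank_by(+54°): θ ← 62° +54° = 116°
rotate_crank_by(-19°): θ ← 116° -19° = 97°
rotate_crank_by(-76°): θ ← 97° -76° = 21°
rotate_crank_by(+80°): θ ← 21° +80° = 101°
rotate_crank_by(-57°): θ ← 101° -57° = 44°
rotate_crank_by(-71°): θ ← 44° -71° = -27°
rotate_crank_by(-41°): θ ← -27° -41° = -68°
crank pin P = (r cos θ, r sin θ) = (17.606510, -43.577641)
h = r sin θ − e = -43.577641 − 7 = -50.577641
sin φ = h / L = -50.577641 / 278 = -0.18193396
φ = arcsin(-0.18193396) = -10.482428°

-10.4824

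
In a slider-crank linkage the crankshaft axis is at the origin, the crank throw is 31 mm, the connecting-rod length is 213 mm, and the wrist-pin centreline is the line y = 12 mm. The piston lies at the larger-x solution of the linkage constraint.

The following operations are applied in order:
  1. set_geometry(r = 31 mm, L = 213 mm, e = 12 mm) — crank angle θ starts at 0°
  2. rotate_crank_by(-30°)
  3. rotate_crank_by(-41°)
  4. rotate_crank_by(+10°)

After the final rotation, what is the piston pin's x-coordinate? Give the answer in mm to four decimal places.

set_geometry: r = 31 mm, L = 213 mm, e = 12 mm; θ ← 0°
rotate_crank_by(-30°): θ ← 0° -30° = -30°
rotate_crank_by(-41°): θ ← -30° -41° = -71°
rotate_crank_by(+10°): θ ← -71° +10° = -61°
crank pin P = (r cos θ, r sin θ) = (15.029098, -27.113211)
h = r sin θ − e = -27.113211 − 12 = -39.113211
x = r cos θ + √(L² − h²) = 15.029098 + √(45369.0 − 1529.8433) = 15.029098 + 209.378024 = 224.407122

224.4071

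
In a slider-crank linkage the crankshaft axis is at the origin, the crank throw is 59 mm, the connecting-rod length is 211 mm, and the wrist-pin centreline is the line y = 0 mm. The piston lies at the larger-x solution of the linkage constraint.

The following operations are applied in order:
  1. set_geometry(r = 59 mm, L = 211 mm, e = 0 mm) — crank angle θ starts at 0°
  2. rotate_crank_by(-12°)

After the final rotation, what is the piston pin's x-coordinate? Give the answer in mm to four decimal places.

268.3538

set_geometry: r = 59 mm, L = 211 mm, e = 0 mm; θ ← 0°
rotate_crank_by(-12°): θ ← 0° -12° = -12°
crank pin P = (r cos θ, r sin θ) = (57.710708, -12.266790)
h = r sin θ − e = -12.266790 − 0 = -12.266790
x = r cos θ + √(L² − h²) = 57.710708 + √(44521.0 − 150.4741) = 57.710708 + 210.643124 = 268.353833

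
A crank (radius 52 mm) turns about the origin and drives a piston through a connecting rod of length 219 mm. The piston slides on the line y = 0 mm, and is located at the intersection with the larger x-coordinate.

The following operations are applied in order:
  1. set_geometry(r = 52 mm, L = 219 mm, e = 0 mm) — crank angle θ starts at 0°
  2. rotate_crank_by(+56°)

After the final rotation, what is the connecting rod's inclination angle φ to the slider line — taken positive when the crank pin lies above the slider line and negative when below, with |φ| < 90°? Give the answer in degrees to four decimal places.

set_geometry: r = 52 mm, L = 219 mm, e = 0 mm; θ ← 0°
rotate_crank_by(+56°): θ ← 0° +56° = 56°
crank pin P = (r cos θ, r sin θ) = (29.078031, 43.109954)
h = r sin θ − e = 43.109954 − 0 = 43.109954
sin φ = h / L = 43.109954 / 219 = 0.19684910
φ = arcsin(0.19684910) = 11.352763°

11.3528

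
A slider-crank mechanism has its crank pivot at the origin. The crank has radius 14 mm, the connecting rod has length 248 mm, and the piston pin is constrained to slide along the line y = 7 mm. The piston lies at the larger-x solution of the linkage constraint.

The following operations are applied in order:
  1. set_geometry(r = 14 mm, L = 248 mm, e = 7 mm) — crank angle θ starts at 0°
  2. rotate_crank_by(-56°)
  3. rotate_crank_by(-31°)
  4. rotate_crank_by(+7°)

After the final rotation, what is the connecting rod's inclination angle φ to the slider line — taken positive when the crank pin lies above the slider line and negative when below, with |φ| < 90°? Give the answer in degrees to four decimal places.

-4.8082

set_geometry: r = 14 mm, L = 248 mm, e = 7 mm; θ ← 0°
rotate_crank_by(-56°): θ ← 0° -56° = -56°
rotate_crank_by(-31°): θ ← -56° -31° = -87°
rotate_crank_by(+7°): θ ← -87° +7° = -80°
crank pin P = (r cos θ, r sin θ) = (2.431074, -13.787309)
h = r sin θ − e = -13.787309 − 7 = -20.787309
sin φ = h / L = -20.787309 / 248 = -0.08381979
φ = arcsin(-0.08381979) = -4.808162°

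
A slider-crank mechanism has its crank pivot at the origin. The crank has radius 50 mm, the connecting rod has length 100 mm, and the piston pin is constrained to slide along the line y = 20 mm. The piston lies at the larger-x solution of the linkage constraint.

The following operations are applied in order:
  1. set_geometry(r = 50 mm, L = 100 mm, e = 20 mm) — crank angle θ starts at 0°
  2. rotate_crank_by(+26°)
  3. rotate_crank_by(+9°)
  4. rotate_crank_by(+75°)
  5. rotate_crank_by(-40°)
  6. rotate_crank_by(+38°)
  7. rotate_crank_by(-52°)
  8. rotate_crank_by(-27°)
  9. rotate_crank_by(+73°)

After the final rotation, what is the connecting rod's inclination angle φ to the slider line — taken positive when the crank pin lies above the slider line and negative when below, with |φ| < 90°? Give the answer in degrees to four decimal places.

set_geometry: r = 50 mm, L = 100 mm, e = 20 mm; θ ← 0°
rotate_crank_by(+26°): θ ← 0° +26° = 26°
rotate_crank_by(+9°): θ ← 26° +9° = 35°
rotate_crank_by(+75°): θ ← 35° +75° = 110°
rotate_crank_by(-40°): θ ← 110° -40° = 70°
rotate_crank_by(+38°): θ ← 70° +38° = 108°
rotate_crank_by(-52°): θ ← 108° -52° = 56°
rotate_crank_by(-27°): θ ← 56° -27° = 29°
rotate_crank_by(+73°): θ ← 29° +73° = 102°
crank pin P = (r cos θ, r sin θ) = (-10.395585, 48.907380)
h = r sin θ − e = 48.907380 − 20 = 28.907380
sin φ = h / L = 28.907380 / 100 = 0.28907380
φ = arcsin(0.28907380) = 16.802514°

16.8025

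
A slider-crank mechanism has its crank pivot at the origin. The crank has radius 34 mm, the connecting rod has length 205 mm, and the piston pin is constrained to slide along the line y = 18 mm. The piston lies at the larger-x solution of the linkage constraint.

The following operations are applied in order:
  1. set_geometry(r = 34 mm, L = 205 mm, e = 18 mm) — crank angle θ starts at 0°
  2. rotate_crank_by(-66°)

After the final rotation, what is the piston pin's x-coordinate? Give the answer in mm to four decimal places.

212.8719

set_geometry: r = 34 mm, L = 205 mm, e = 18 mm; θ ← 0°
rotate_crank_by(-66°): θ ← 0° -66° = -66°
crank pin P = (r cos θ, r sin θ) = (13.829046, -31.060546)
h = r sin θ − e = -31.060546 − 18 = -49.060546
x = r cos θ + √(L² − h²) = 13.829046 + √(42025.0 − 2406.9371) = 13.829046 + 199.042867 = 212.871913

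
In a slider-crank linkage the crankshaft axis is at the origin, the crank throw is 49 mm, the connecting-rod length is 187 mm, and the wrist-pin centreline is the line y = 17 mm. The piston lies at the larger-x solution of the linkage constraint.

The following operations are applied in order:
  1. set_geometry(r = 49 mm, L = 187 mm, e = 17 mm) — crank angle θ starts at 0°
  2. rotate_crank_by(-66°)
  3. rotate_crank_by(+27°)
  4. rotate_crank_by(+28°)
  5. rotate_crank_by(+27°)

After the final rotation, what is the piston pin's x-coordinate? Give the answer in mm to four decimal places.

set_geometry: r = 49 mm, L = 187 mm, e = 17 mm; θ ← 0°
rotate_crank_by(-66°): θ ← 0° -66° = -66°
rotate_crank_by(+27°): θ ← -66° +27° = -39°
rotate_crank_by(+28°): θ ← -39° +28° = -11°
rotate_crank_by(+27°): θ ← -11° +27° = 16°
crank pin P = (r cos θ, r sin θ) = (47.101823, 13.506230)
h = r sin θ − e = 13.506230 − 17 = -3.493770
x = r cos θ + √(L² − h²) = 47.101823 + √(34969.0 − 12.2064) = 47.101823 + 186.967360 = 234.069183

234.0692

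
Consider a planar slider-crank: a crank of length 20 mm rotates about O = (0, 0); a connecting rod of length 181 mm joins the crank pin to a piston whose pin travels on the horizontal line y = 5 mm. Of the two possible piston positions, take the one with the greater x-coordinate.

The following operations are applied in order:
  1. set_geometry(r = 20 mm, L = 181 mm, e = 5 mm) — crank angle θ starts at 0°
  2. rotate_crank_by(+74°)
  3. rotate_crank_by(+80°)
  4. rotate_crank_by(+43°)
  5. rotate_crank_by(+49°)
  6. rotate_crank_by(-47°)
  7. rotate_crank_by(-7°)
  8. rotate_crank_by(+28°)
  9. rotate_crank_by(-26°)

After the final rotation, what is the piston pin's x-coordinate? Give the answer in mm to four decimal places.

161.3265

set_geometry: r = 20 mm, L = 181 mm, e = 5 mm; θ ← 0°
rotate_crank_by(+74°): θ ← 0° +74° = 74°
rotate_crank_by(+80°): θ ← 74° +80° = 154°
rotate_crank_by(+43°): θ ← 154° +43° = 197°
rotate_crank_by(+49°): θ ← 197° +49° = 246°
rotate_crank_by(-47°): θ ← 246° -47° = 199°
rotate_crank_by(-7°): θ ← 199° -7° = 192°
rotate_crank_by(+28°): θ ← 192° +28° = 220°
rotate_crank_by(-26°): θ ← 220° -26° = 194°
crank pin P = (r cos θ, r sin θ) = (-19.405915, -4.838438)
h = r sin θ − e = -4.838438 − 5 = -9.838438
x = r cos θ + √(L² − h²) = -19.405915 + √(32761.0 − 96.7949) = -19.405915 + 180.732413 = 161.326499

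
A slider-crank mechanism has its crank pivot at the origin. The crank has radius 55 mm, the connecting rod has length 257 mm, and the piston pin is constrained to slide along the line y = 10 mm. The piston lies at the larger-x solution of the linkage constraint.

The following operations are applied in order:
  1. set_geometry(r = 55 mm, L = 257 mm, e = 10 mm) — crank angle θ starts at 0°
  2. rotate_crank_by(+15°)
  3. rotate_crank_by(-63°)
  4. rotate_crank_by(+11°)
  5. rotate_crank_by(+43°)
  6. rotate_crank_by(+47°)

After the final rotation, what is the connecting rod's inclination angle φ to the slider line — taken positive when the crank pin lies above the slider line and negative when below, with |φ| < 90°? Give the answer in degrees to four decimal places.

7.5854

set_geometry: r = 55 mm, L = 257 mm, e = 10 mm; θ ← 0°
rotate_crank_by(+15°): θ ← 0° +15° = 15°
rotate_crank_by(-63°): θ ← 15° -63° = -48°
rotate_crank_by(+11°): θ ← -48° +11° = -37°
rotate_crank_by(+43°): θ ← -37° +43° = 6°
rotate_crank_by(+47°): θ ← 6° +47° = 53°
crank pin P = (r cos θ, r sin θ) = (33.099826, 43.924953)
h = r sin θ − e = 43.924953 − 10 = 33.924953
sin φ = h / L = 33.924953 / 257 = 0.13200371
φ = arcsin(0.13200371) = 7.585394°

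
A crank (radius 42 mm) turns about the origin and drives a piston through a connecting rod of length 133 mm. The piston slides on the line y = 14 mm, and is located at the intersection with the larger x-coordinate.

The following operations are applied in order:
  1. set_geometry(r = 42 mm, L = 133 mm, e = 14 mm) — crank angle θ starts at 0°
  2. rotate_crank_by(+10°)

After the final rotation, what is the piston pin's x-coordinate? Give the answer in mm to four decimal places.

174.1927

set_geometry: r = 42 mm, L = 133 mm, e = 14 mm; θ ← 0°
rotate_crank_by(+10°): θ ← 0° +10° = 10°
crank pin P = (r cos θ, r sin θ) = (41.361926, 7.293223)
h = r sin θ − e = 7.293223 − 14 = -6.706777
x = r cos θ + √(L² − h²) = 41.361926 + √(17689.0 − 44.9809) = 41.361926 + 132.830791 = 174.192717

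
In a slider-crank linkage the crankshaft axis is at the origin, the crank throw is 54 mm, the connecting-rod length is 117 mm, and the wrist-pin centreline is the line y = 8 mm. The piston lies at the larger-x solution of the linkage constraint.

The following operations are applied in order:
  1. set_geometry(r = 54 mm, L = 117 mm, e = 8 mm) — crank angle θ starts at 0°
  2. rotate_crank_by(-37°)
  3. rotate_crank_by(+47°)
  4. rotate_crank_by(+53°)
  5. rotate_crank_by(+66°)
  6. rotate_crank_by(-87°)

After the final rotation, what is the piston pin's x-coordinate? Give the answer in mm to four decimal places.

153.6971

set_geometry: r = 54 mm, L = 117 mm, e = 8 mm; θ ← 0°
rotate_crank_by(-37°): θ ← 0° -37° = -37°
rotate_crank_by(+47°): θ ← -37° +47° = 10°
rotate_crank_by(+53°): θ ← 10° +53° = 63°
rotate_crank_by(+66°): θ ← 63° +66° = 129°
rotate_crank_by(-87°): θ ← 129° -87° = 42°
crank pin P = (r cos θ, r sin θ) = (40.129821, 36.133053)
h = r sin θ − e = 36.133053 − 8 = 28.133053
x = r cos θ + √(L² − h²) = 40.129821 + √(13689.0 − 791.4687) = 40.129821 + 113.567299 = 153.697119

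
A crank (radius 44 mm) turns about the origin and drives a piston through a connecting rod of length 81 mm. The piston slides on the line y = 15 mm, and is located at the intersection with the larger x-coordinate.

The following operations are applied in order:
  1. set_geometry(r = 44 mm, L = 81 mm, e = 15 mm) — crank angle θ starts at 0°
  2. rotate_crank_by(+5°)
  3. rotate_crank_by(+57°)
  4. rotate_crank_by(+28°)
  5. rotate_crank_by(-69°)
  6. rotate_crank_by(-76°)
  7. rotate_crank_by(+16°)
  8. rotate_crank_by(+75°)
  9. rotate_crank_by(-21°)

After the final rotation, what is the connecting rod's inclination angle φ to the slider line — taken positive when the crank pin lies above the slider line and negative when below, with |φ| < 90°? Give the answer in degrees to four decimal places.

set_geometry: r = 44 mm, L = 81 mm, e = 15 mm; θ ← 0°
rotate_crank_by(+5°): θ ← 0° +5° = 5°
rotate_crank_by(+57°): θ ← 5° +57° = 62°
rotate_crank_by(+28°): θ ← 62° +28° = 90°
rotate_crank_by(-69°): θ ← 90° -69° = 21°
rotate_crank_by(-76°): θ ← 21° -76° = -55°
rotate_crank_by(+16°): θ ← -55° +16° = -39°
rotate_crank_by(+75°): θ ← -39° +75° = 36°
rotate_crank_by(-21°): θ ← 36° -21° = 15°
crank pin P = (r cos θ, r sin θ) = (42.500736, 11.388038)
h = r sin θ − e = 11.388038 − 15 = -3.611962
sin φ = h / L = -3.611962 / 81 = -0.04459212
φ = arcsin(-0.04459212) = -2.555788°

-2.5558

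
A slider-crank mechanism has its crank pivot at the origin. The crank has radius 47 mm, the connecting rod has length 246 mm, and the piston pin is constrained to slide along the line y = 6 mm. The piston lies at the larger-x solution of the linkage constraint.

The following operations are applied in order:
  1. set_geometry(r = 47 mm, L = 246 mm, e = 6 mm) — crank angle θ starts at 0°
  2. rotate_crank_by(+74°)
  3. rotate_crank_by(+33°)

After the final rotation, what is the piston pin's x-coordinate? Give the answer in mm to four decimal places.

229.1560

set_geometry: r = 47 mm, L = 246 mm, e = 6 mm; θ ← 0°
rotate_crank_by(+74°): θ ← 0° +74° = 74°
rotate_crank_by(+33°): θ ← 74° +33° = 107°
crank pin P = (r cos θ, r sin θ) = (-13.741470, 44.946324)
h = r sin θ − e = 44.946324 − 6 = 38.946324
x = r cos θ + √(L² − h²) = -13.741470 + √(60516.0 − 1516.8161) = -13.741470 + 242.897476 = 229.156006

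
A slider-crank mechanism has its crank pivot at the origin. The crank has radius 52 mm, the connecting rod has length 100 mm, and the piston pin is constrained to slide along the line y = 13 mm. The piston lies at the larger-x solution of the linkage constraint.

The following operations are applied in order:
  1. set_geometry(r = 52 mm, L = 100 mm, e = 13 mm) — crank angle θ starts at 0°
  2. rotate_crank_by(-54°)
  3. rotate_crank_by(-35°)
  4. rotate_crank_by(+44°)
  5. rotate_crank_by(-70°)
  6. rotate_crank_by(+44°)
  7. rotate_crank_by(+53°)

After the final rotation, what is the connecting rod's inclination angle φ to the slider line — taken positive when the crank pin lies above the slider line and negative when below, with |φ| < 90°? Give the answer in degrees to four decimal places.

set_geometry: r = 52 mm, L = 100 mm, e = 13 mm; θ ← 0°
rotate_crank_by(-54°): θ ← 0° -54° = -54°
rotate_crank_by(-35°): θ ← -54° -35° = -89°
rotate_crank_by(+44°): θ ← -89° +44° = -45°
rotate_crank_by(-70°): θ ← -45° -70° = -115°
rotate_crank_by(+44°): θ ← -115° +44° = -71°
rotate_crank_by(+53°): θ ← -71° +53° = -18°
crank pin P = (r cos θ, r sin θ) = (49.454939, -16.068884)
h = r sin θ − e = -16.068884 − 13 = -29.068884
sin φ = h / L = -29.068884 / 100 = -0.29068884
φ = arcsin(-0.29068884) = -16.899200°

-16.8992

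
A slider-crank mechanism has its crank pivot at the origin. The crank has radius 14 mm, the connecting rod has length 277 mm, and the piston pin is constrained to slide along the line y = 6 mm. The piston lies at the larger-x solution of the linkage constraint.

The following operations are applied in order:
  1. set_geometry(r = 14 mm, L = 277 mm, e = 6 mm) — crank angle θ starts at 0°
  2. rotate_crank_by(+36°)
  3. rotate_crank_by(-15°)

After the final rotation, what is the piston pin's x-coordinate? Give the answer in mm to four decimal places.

set_geometry: r = 14 mm, L = 277 mm, e = 6 mm; θ ← 0°
rotate_crank_by(+36°): θ ← 0° +36° = 36°
rotate_crank_by(-15°): θ ← 36° -15° = 21°
crank pin P = (r cos θ, r sin θ) = (13.070126, 5.017151)
h = r sin θ − e = 5.017151 − 6 = -0.982849
x = r cos θ + √(L² − h²) = 13.070126 + √(76729.0 − 0.9660) = 13.070126 + 276.998256 = 290.068382

290.0684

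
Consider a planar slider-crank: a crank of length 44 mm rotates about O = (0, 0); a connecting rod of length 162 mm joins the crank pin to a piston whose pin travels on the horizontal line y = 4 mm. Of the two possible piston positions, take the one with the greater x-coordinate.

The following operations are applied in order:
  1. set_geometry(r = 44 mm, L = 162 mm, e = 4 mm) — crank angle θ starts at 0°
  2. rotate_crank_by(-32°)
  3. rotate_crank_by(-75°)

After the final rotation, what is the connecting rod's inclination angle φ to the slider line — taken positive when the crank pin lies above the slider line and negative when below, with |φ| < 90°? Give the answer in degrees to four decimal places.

-16.5247

set_geometry: r = 44 mm, L = 162 mm, e = 4 mm; θ ← 0°
rotate_crank_by(-32°): θ ← 0° -32° = -32°
rotate_crank_by(-75°): θ ← -32° -75° = -107°
crank pin P = (r cos θ, r sin θ) = (-12.864355, -42.077409)
h = r sin θ − e = -42.077409 − 4 = -46.077409
sin φ = h / L = -46.077409 / 162 = -0.28442845
φ = arcsin(-0.28442845) = -16.524687°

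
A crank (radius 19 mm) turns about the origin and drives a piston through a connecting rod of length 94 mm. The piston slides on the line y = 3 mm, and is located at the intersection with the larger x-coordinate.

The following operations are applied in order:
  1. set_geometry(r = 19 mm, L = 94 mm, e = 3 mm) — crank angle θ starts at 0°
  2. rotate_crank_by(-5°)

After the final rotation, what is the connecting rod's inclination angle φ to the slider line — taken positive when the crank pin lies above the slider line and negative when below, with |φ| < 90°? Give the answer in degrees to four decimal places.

-2.8391

set_geometry: r = 19 mm, L = 94 mm, e = 3 mm; θ ← 0°
rotate_crank_by(-5°): θ ← 0° -5° = -5°
crank pin P = (r cos θ, r sin θ) = (18.927699, -1.655959)
h = r sin θ − e = -1.655959 − 3 = -4.655959
sin φ = h / L = -4.655959 / 94 = -0.04953148
φ = arcsin(-0.04953148) = -2.839106°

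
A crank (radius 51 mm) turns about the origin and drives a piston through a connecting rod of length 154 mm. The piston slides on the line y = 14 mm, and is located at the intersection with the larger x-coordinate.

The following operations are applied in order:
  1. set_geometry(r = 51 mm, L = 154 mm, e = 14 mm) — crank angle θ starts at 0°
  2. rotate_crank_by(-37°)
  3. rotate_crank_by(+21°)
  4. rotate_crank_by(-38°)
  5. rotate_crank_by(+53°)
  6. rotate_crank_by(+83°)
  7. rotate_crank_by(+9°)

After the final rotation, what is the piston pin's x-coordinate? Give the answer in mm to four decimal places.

148.6010

set_geometry: r = 51 mm, L = 154 mm, e = 14 mm; θ ← 0°
rotate_crank_by(-37°): θ ← 0° -37° = -37°
rotate_crank_by(+21°): θ ← -37° +21° = -16°
rotate_crank_by(-38°): θ ← -16° -38° = -54°
rotate_crank_by(+53°): θ ← -54° +53° = -1°
rotate_crank_by(+83°): θ ← -1° +83° = 82°
rotate_crank_by(+9°): θ ← 82° +9° = 91°
crank pin P = (r cos θ, r sin θ) = (-0.890073, 50.992232)
h = r sin θ − e = 50.992232 − 14 = 36.992232
x = r cos θ + √(L² − h²) = -0.890073 + √(23716.0 − 1368.4253) = -0.890073 + 149.491052 = 148.600980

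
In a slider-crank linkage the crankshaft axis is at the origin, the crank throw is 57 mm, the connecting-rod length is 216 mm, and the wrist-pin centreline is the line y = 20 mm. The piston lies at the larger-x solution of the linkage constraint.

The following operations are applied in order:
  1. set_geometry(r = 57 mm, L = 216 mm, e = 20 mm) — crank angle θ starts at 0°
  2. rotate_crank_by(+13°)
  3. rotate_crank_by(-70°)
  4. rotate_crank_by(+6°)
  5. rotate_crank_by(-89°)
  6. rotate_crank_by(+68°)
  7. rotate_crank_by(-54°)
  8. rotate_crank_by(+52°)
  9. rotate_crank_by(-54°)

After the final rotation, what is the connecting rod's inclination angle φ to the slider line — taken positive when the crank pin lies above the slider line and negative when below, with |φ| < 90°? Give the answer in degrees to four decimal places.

set_geometry: r = 57 mm, L = 216 mm, e = 20 mm; θ ← 0°
rotate_crank_by(+13°): θ ← 0° +13° = 13°
rotate_crank_by(-70°): θ ← 13° -70° = -57°
rotate_crank_by(+6°): θ ← -57° +6° = -51°
rotate_crank_by(-89°): θ ← -51° -89° = -140°
rotate_crank_by(+68°): θ ← -140° +68° = -72°
rotate_crank_by(-54°): θ ← -72° -54° = -126°
rotate_crank_by(+52°): θ ← -126° +52° = -74°
rotate_crank_by(-54°): θ ← -74° -54° = -128°
crank pin P = (r cos θ, r sin θ) = (-35.092704, -44.916613)
h = r sin θ − e = -44.916613 − 20 = -64.916613
sin φ = h / L = -64.916613 / 216 = -0.30053987
φ = arcsin(-0.30053987) = -17.490032°

-17.4900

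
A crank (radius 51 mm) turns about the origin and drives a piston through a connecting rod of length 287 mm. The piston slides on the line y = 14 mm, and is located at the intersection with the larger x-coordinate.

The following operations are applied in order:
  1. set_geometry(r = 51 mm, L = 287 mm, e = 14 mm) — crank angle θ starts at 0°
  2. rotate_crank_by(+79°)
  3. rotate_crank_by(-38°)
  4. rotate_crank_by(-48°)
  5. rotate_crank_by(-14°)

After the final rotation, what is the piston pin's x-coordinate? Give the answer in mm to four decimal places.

set_geometry: r = 51 mm, L = 287 mm, e = 14 mm; θ ← 0°
rotate_crank_by(+79°): θ ← 0° +79° = 79°
rotate_crank_by(-38°): θ ← 79° -38° = 41°
rotate_crank_by(-48°): θ ← 41° -48° = -7°
rotate_crank_by(-14°): θ ← -7° -14° = -21°
crank pin P = (r cos θ, r sin θ) = (47.612602, -18.276765)
h = r sin θ − e = -18.276765 − 14 = -32.276765
x = r cos θ + √(L² − h²) = 47.612602 + √(82369.0 − 1041.7896) = 47.612602 + 285.179260 = 332.791862

332.7919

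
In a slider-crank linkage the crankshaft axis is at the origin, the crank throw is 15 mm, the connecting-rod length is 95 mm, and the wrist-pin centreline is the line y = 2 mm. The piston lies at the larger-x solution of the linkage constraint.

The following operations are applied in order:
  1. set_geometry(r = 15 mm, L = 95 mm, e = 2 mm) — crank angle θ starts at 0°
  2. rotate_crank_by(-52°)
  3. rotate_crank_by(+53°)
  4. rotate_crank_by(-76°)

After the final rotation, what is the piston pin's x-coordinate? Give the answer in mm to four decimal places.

set_geometry: r = 15 mm, L = 95 mm, e = 2 mm; θ ← 0°
rotate_crank_by(-52°): θ ← 0° -52° = -52°
rotate_crank_by(+53°): θ ← -52° +53° = 1°
rotate_crank_by(-76°): θ ← 1° -76° = -75°
crank pin P = (r cos θ, r sin θ) = (3.882286, -14.488887)
h = r sin θ − e = -14.488887 − 2 = -16.488887
x = r cos θ + √(L² − h²) = 3.882286 + √(9025.0 − 271.8834) = 3.882286 + 93.558092 = 97.440378

97.4404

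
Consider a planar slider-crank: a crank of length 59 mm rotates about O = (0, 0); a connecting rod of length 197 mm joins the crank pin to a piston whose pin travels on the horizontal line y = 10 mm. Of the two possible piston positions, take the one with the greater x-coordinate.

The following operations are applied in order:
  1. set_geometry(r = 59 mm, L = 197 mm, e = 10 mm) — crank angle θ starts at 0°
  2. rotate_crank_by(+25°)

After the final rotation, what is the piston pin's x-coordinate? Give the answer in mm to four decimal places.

set_geometry: r = 59 mm, L = 197 mm, e = 10 mm; θ ← 0°
rotate_crank_by(+25°): θ ← 0° +25° = 25°
crank pin P = (r cos θ, r sin θ) = (53.472159, 24.934477)
h = r sin θ − e = 24.934477 − 10 = 14.934477
x = r cos θ + √(L² − h²) = 53.472159 + √(38809.0 − 223.0386) = 53.472159 + 196.433096 = 249.905256

249.9053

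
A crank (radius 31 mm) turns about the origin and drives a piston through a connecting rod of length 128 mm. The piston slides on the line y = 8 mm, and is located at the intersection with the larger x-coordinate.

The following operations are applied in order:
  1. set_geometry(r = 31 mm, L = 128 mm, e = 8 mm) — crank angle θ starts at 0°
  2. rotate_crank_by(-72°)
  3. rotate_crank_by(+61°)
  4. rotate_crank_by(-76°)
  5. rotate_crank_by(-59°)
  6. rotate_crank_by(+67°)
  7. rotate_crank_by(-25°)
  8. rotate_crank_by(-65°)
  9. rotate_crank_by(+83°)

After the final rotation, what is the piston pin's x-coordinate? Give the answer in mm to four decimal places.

124.1005

set_geometry: r = 31 mm, L = 128 mm, e = 8 mm; θ ← 0°
rotate_crank_by(-72°): θ ← 0° -72° = -72°
rotate_crank_by(+61°): θ ← -72° +61° = -11°
rotate_crank_by(-76°): θ ← -11° -76° = -87°
rotate_crank_by(-59°): θ ← -87° -59° = -146°
rotate_crank_by(+67°): θ ← -146° +67° = -79°
rotate_crank_by(-25°): θ ← -79° -25° = -104°
rotate_crank_by(-65°): θ ← -104° -65° = -169°
rotate_crank_by(+83°): θ ← -169° +83° = -86°
crank pin P = (r cos θ, r sin θ) = (2.162451, -30.924486)
h = r sin θ − e = -30.924486 − 8 = -38.924486
x = r cos θ + √(L² − h²) = 2.162451 + √(16384.0 − 1515.1156) = 2.162451 + 121.938035 = 124.100486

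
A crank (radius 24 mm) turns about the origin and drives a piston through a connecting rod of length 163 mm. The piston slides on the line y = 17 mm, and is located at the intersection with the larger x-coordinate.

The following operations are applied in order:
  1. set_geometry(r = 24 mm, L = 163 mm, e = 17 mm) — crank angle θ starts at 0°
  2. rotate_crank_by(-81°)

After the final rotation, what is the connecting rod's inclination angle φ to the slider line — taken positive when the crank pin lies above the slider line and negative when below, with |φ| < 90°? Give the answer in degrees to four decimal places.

-14.4610

set_geometry: r = 24 mm, L = 163 mm, e = 17 mm; θ ← 0°
rotate_crank_by(-81°): θ ← 0° -81° = -81°
crank pin P = (r cos θ, r sin θ) = (3.754427, -23.704520)
h = r sin θ − e = -23.704520 − 17 = -40.704520
sin φ = h / L = -40.704520 / 163 = -0.24972098
φ = arcsin(-0.24972098) = -14.461002°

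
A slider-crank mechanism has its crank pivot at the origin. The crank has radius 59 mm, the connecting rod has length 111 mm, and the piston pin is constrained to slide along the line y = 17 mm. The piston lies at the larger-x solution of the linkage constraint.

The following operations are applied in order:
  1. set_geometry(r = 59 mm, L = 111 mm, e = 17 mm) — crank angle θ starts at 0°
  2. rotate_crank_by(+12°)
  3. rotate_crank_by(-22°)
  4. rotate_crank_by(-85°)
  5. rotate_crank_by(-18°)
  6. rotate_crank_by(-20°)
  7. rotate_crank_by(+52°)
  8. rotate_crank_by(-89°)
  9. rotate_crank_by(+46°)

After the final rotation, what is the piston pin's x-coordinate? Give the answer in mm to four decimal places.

56.3186

set_geometry: r = 59 mm, L = 111 mm, e = 17 mm; θ ← 0°
rotate_crank_by(+12°): θ ← 0° +12° = 12°
rotate_crank_by(-22°): θ ← 12° -22° = -10°
rotate_crank_by(-85°): θ ← -10° -85° = -95°
rotate_crank_by(-18°): θ ← -95° -18° = -113°
rotate_crank_by(-20°): θ ← -113° -20° = -133°
rotate_crank_by(+52°): θ ← -133° +52° = -81°
rotate_crank_by(-89°): θ ← -81° -89° = -170°
rotate_crank_by(+46°): θ ← -170° +46° = -124°
crank pin P = (r cos θ, r sin θ) = (-32.992381, -48.913217)
h = r sin θ − e = -48.913217 − 17 = -65.913217
x = r cos θ + √(L² − h²) = -32.992381 + √(12321.0 − 4344.5521) = -32.992381 + 89.310962 = 56.318580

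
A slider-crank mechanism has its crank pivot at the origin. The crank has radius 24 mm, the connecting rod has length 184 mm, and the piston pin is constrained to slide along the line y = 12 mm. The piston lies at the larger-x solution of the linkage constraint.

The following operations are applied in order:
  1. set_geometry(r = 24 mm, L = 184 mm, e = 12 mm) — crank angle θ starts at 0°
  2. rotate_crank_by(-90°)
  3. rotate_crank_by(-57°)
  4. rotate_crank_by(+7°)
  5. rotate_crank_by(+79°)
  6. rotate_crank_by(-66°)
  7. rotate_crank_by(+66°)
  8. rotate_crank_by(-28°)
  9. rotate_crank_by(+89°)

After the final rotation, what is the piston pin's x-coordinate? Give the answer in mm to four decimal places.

207.6083

set_geometry: r = 24 mm, L = 184 mm, e = 12 mm; θ ← 0°
rotate_crank_by(-90°): θ ← 0° -90° = -90°
rotate_crank_by(-57°): θ ← -90° -57° = -147°
rotate_crank_by(+7°): θ ← -147° +7° = -140°
rotate_crank_by(+79°): θ ← -140° +79° = -61°
rotate_crank_by(-66°): θ ← -61° -66° = -127°
rotate_crank_by(+66°): θ ← -127° +66° = -61°
rotate_crank_by(-28°): θ ← -61° -28° = -89°
rotate_crank_by(+89°): θ ← -89° +89° = 0°
crank pin P = (r cos θ, r sin θ) = (24.000000, 0.000000)
h = r sin θ − e = 0.000000 − 12 = -12.000000
x = r cos θ + √(L² − h²) = 24.000000 + √(33856.0 − 144.0000) = 24.000000 + 183.608279 = 207.608279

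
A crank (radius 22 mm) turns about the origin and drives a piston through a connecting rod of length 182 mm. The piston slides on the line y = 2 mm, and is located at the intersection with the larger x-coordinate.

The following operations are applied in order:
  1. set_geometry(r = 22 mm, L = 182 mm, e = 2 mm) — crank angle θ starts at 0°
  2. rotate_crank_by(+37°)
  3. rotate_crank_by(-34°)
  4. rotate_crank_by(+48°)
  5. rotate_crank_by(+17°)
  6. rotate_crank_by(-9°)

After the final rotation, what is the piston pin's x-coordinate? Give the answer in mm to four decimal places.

192.5484

set_geometry: r = 22 mm, L = 182 mm, e = 2 mm; θ ← 0°
rotate_crank_by(+37°): θ ← 0° +37° = 37°
rotate_crank_by(-34°): θ ← 37° -34° = 3°
rotate_crank_by(+48°): θ ← 3° +48° = 51°
rotate_crank_by(+17°): θ ← 51° +17° = 68°
rotate_crank_by(-9°): θ ← 68° -9° = 59°
crank pin P = (r cos θ, r sin θ) = (11.330838, 18.857681)
h = r sin θ − e = 18.857681 − 2 = 16.857681
x = r cos θ + √(L² − h²) = 11.330838 + √(33124.0 − 284.1814) = 11.330838 + 181.217600 = 192.548438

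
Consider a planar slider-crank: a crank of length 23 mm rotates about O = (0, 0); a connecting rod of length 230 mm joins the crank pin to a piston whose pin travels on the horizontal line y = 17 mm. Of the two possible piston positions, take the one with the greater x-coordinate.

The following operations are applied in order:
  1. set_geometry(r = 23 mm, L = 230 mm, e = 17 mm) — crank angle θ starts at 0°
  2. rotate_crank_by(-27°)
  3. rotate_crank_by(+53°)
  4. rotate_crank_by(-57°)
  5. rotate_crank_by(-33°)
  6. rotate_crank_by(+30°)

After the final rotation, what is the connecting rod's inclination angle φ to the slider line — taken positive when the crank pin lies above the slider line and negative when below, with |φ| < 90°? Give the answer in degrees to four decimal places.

set_geometry: r = 23 mm, L = 230 mm, e = 17 mm; θ ← 0°
rotate_crank_by(-27°): θ ← 0° -27° = -27°
rotate_crank_by(+53°): θ ← -27° +53° = 26°
rotate_crank_by(-57°): θ ← 26° -57° = -31°
rotate_crank_by(-33°): θ ← -31° -33° = -64°
rotate_crank_by(+30°): θ ← -64° +30° = -34°
crank pin P = (r cos θ, r sin θ) = (19.067864, -12.861437)
h = r sin θ − e = -12.861437 − 17 = -29.861437
sin φ = h / L = -29.861437 / 230 = -0.12983233
φ = arcsin(-0.12983233) = -7.459904°

-7.4599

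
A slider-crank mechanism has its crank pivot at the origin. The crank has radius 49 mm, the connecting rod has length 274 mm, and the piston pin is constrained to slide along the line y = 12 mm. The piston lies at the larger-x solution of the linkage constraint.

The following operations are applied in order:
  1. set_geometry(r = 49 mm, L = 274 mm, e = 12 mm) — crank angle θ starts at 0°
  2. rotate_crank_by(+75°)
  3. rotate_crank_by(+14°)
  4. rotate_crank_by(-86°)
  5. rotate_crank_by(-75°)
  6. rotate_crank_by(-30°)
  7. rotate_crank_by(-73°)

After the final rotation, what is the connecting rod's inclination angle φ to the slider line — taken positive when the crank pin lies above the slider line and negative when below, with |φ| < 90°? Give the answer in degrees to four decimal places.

-3.4043

set_geometry: r = 49 mm, L = 274 mm, e = 12 mm; θ ← 0°
rotate_crank_by(+75°): θ ← 0° +75° = 75°
rotate_crank_by(+14°): θ ← 75° +14° = 89°
rotate_crank_by(-86°): θ ← 89° -86° = 3°
rotate_crank_by(-75°): θ ← 3° -75° = -72°
rotate_crank_by(-30°): θ ← -72° -30° = -102°
rotate_crank_by(-73°): θ ← -102° -73° = -175°
crank pin P = (r cos θ, r sin θ) = (-48.813540, -4.270631)
h = r sin θ − e = -4.270631 − 12 = -16.270631
sin φ = h / L = -16.270631 / 274 = -0.05938187
φ = arcsin(-0.05938187) = -3.404333°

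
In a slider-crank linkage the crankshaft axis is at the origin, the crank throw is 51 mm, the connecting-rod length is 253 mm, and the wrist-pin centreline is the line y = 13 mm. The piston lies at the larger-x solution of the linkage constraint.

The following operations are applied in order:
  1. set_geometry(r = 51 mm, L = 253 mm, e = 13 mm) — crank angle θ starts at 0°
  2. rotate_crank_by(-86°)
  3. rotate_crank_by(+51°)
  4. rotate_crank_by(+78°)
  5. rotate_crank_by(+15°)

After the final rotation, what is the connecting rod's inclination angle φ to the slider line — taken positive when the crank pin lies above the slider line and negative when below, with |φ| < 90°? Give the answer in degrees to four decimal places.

6.8671

set_geometry: r = 51 mm, L = 253 mm, e = 13 mm; θ ← 0°
rotate_crank_by(-86°): θ ← 0° -86° = -86°
rotate_crank_by(+51°): θ ← -86° +51° = -35°
rotate_crank_by(+78°): θ ← -35° +78° = 43°
rotate_crank_by(+15°): θ ← 43° +15° = 58°
crank pin P = (r cos θ, r sin θ) = (27.025882, 43.250453)
h = r sin θ − e = 43.250453 − 13 = 30.250453
sin φ = h / L = 30.250453 / 253 = 0.11956701
φ = arcsin(0.11956701) = 6.867114°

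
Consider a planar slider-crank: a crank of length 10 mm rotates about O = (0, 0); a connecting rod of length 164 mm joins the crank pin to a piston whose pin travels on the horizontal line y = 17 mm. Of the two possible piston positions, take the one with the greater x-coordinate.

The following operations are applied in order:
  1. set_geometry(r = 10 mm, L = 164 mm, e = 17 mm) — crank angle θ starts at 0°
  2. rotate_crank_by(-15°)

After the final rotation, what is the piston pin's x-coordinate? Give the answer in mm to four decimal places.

set_geometry: r = 10 mm, L = 164 mm, e = 17 mm; θ ← 0°
rotate_crank_by(-15°): θ ← 0° -15° = -15°
crank pin P = (r cos θ, r sin θ) = (9.659258, -2.588190)
h = r sin θ − e = -2.588190 − 17 = -19.588190
x = r cos θ + √(L² − h²) = 9.659258 + √(26896.0 − 383.6972) = 9.659258 + 162.825989 = 172.485248

172.4852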